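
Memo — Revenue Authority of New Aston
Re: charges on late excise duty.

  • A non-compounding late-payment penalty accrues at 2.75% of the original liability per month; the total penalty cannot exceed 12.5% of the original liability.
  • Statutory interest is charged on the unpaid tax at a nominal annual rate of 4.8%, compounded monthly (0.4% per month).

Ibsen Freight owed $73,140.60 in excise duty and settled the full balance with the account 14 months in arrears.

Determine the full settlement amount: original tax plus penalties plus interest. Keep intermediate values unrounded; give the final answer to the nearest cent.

$86,487.26

Penalty (uncapped): 14 × 2.75% × $73,140.60 = $28,159.13…; cap = 12.5% × $73,140.60 = $9,142.58… → penalty = $9,142.58…
Interest: $73,140.60 × ((1 + 0.004)^14 − 1) = $73,140.60 × 0.0574796… = $4,204.0891…
Total = $73,140.60 + $9,142.5750 + $4,204.0891… = $86,487.26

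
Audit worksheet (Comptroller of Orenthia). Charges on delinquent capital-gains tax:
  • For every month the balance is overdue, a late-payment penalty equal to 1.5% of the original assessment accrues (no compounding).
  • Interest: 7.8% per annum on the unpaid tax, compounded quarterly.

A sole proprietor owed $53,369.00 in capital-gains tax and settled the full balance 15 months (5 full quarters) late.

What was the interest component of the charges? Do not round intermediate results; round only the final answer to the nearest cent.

Interest (7.8%/yr ÷ 4 = 1.95%/quarter): $53,369.00 × ((1 + 0.0195)^5 − 1) = $5,410.4091…

$5,410.41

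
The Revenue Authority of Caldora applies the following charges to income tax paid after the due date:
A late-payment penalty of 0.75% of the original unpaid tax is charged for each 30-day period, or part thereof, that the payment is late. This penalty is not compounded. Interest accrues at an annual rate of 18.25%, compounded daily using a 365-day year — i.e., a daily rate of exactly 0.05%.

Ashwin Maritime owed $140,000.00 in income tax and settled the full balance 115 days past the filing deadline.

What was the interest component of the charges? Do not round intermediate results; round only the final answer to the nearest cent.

$8,283.81

Interest: $140,000.00 × ((1 + 0.0005)^115 − 1) = $140,000.00 × 0.05917005… = $8,283.8070…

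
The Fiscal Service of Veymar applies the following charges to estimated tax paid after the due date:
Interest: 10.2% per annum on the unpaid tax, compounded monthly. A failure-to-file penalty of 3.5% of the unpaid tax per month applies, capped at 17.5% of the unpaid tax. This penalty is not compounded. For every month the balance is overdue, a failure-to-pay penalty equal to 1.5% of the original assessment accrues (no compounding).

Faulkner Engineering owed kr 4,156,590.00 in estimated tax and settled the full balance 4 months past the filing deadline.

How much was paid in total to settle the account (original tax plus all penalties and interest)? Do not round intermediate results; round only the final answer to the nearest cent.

kr 5,131,044.17

Failure-to-file: 4 × 3.5% × kr 4,156,590.00 = kr 581,922.60 (under the 17.5% cap)
Failure-to-pay penalty = 1.5% × kr 4,156,590.00 × 4 mo = kr 249,395.40
Interest (10.2%/yr ÷ 12 = 0.85%/month): kr 4,156,590.00 × ((1 + 0.0085)^4 − 1) = kr 143,136.1741…
Total = kr 4,156,590.00 + kr 831,318.0000 + kr 143,136.1741… = kr 5,131,044.17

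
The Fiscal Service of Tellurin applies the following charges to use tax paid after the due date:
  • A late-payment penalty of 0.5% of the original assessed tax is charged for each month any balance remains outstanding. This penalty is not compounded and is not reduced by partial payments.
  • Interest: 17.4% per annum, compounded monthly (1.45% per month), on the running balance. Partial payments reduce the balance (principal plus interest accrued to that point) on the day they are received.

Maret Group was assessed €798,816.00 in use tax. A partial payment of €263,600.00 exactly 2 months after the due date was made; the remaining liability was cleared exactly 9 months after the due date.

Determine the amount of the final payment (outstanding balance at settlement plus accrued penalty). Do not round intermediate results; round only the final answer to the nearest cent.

€653,715.73

Balance at month 2: €798,816.0000 × (1 + 0.0145)^2 = €822,149.6151…
After €263,600.00 payment: €822,149.6151… − €263,600.00 = €558,549.6151…
Balance at month 9: €558,549.6151… × (1 + 0.0145)^7 = €617,769.0072…
Penalty: 9 × 0.5% × €798,816.00 = €35,946.72
Final settlement = outstanding balance + penalty = €617,769.0072… + €35,946.72 = €653,715.73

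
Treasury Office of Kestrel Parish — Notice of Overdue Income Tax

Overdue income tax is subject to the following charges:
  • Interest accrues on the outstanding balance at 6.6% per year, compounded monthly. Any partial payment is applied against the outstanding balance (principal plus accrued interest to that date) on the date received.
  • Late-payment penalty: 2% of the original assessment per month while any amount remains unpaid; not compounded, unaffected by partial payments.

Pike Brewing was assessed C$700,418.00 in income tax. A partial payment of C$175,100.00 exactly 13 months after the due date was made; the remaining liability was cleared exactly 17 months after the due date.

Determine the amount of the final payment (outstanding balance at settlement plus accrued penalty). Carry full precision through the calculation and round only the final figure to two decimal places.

C$828,027.41

Monthly rate = 6.6% ÷ 12 = 0.55%
Balance at month 13: C$700,418.0000 × (1 + 0.0055)^13 = C$752,184.3143…
After C$175,100.00 payment: C$752,184.3143… − C$175,100.00 = C$577,084.3143…
Balance at month 17: C$577,084.3143… × (1 + 0.0055)^4 = C$589,885.2946…
Penalty: 17 × 2% × C$700,418.00 = C$238,142.12
Final settlement = outstanding balance + penalty = C$589,885.2946… + C$238,142.12 = C$828,027.41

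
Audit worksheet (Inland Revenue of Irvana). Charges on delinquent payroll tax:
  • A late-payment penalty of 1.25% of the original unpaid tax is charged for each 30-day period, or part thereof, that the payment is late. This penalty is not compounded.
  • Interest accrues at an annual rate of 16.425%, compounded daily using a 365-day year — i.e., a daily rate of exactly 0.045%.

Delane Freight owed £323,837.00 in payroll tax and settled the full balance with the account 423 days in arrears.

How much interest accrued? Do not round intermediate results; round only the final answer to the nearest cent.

Interest: £323,837.00 × ((1 + 0.00045)^423 − 1) = £323,837.00 × 0.20962112… = £67,883.0737…

£67,883.07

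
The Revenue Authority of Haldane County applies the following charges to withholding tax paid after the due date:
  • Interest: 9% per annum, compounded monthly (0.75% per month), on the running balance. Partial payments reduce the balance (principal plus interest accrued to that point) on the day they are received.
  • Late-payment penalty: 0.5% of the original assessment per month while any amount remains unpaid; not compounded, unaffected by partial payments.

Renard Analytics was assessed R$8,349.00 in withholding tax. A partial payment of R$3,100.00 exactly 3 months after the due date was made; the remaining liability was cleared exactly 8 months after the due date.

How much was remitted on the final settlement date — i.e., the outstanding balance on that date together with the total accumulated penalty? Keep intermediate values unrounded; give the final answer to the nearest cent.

Balance at month 3: R$8,349.0000 × (1 + 0.0075)^3 = R$8,538.2649…
After R$3,100.00 payment: R$8,538.2649… − R$3,100.00 = R$5,438.2649…
Balance at month 8: R$5,438.2649… × (1 + 0.0075)^5 = R$5,645.2819…
Penalty: 8 × 0.5% × R$8,349.00 = R$333.96
Final settlement = outstanding balance + penalty = R$5,645.2819… + R$333.96 = R$5,979.24

R$5,979.24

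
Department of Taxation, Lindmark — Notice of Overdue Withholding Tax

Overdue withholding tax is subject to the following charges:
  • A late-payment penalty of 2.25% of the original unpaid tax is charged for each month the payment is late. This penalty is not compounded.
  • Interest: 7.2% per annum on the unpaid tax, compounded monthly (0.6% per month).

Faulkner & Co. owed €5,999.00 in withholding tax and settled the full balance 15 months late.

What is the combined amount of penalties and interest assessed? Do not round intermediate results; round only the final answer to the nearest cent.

Late-payment penalty: 15 × 2.25% × €5,999.00 = €2,024.66…
Interest: €5,999.00 × ((1 + 0.006)^15 − 1) = €5,999.00 × 0.0938801… = €563.1866…
Penalties + interest = €2,024.6625 + €563.1866… = €2,587.85

€2,587.85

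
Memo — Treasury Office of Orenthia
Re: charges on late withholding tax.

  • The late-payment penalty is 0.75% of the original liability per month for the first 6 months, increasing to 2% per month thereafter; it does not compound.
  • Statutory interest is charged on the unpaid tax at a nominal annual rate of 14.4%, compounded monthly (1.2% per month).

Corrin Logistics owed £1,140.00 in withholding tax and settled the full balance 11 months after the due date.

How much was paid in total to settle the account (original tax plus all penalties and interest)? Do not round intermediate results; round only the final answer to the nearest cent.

Penalty, months 1–6: 6 × 0.75% × £1,140.00 = £51.30
Penalty, months 7–11: 5 × 2% × £1,140.00 = £114.00
Interest: £1,140.00 × ((1 + 0.012)^11 − 1) = £1,140.00 × 0.1402121… = £159.8418…
Total = £1,140.00 + £165.3000 + £159.8418… = £1,465.14

£1,465.14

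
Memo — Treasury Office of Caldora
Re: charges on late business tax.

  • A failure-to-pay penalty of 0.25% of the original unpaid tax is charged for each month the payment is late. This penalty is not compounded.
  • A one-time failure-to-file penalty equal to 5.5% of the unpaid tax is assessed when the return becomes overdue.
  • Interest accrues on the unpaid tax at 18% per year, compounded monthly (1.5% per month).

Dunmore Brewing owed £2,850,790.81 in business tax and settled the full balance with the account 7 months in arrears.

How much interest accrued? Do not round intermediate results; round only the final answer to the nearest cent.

£313,144.87

Interest: £2,850,790.81 × ((1 + 0.015)^7 − 1) = £2,850,790.81 × 0.1098449… = £313,144.8682…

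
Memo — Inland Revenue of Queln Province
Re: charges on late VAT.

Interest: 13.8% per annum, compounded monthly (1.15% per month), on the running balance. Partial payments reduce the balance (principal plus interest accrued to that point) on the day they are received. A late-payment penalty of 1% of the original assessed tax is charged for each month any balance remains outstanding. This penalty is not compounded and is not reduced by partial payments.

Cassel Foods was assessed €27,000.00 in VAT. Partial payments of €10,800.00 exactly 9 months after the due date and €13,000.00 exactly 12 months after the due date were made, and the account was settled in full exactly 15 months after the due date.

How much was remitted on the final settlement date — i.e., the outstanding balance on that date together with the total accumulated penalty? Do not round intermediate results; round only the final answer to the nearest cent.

Balance at month 9: €27,000.0000 × (1 + 0.0115)^9 = €29,926.5565…
After €10,800.00 payment: €29,926.5565… − €10,800.00 = €19,126.5565…
Balance at month 12: €19,126.5565… × (1 + 0.0115)^3 = €19,794.0403…
After €13,000.00 payment: €19,794.0403… − €13,000.00 = €6,794.0403…
Balance at month 15: €6,794.0403… × (1 + 0.0115)^3 = €7,031.1405…
Penalty: 15 × 1% × €27,000.00 = €4,050.00
Final settlement = outstanding balance + penalty = €7,031.1405… + €4,050.00 = €11,081.14

€11,081.14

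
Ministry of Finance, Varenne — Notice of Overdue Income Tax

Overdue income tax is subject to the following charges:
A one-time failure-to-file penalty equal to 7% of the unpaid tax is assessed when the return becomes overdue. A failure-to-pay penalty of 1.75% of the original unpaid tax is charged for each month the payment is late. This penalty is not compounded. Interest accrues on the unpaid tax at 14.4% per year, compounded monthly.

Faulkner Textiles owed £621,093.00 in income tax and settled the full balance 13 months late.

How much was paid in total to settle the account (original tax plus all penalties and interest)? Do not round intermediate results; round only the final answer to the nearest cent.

Failure-to-file penalty: 7% × £621,093.00 = £43,476.51
Failure-to-pay penalty = 1.75% × £621,093.00 × 13 mo = £141,298.66…
Interest (14.4%/yr ÷ 12 = 1.2%/month): £621,093.00 × ((1 + 0.012)^13 − 1) = £104,182.9843…
Total = £621,093.00 + £184,775.1675 + £104,182.9843… = £910,051.15

£910,051.15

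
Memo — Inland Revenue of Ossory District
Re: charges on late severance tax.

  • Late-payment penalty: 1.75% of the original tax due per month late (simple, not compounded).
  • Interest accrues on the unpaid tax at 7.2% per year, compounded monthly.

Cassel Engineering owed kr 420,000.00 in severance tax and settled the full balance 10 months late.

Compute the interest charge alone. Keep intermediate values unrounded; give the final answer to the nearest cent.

kr 25,891.40

Interest (7.2%/yr ÷ 12 = 0.6%/month): kr 420,000.00 × ((1 + 0.006)^10 − 1) = kr 25,891.4015…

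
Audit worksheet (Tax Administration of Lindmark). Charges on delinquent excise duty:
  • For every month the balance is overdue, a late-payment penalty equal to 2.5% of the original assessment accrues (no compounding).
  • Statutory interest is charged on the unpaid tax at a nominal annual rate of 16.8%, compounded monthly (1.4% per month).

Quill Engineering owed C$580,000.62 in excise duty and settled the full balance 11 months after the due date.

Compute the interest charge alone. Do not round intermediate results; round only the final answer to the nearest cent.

C$95,842.60

Interest: C$580,000.62 × ((1 + 0.014)^11 − 1) = C$580,000.62 × 0.1652457… = C$95,842.6022…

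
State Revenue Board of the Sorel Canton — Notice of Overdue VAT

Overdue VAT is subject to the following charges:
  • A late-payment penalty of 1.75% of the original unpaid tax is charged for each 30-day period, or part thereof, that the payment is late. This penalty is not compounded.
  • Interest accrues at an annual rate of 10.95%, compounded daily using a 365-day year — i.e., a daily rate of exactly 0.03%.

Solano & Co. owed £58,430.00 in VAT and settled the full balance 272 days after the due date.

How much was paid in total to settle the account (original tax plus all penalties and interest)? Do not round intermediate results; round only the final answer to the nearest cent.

Penalty periods: ⌈272/30⌉ = 10; penalty = 10 × 1.75% × £58,430.00 = £10,225.25
Interest: £58,430.00 × ((1 + 0.0003)^272 − 1) = £58,430.00 × 0.08500844… = £4,967.0429…
Total = £58,430.00 + £10,225.2500 + £4,967.0429… = £73,622.29

£73,622.29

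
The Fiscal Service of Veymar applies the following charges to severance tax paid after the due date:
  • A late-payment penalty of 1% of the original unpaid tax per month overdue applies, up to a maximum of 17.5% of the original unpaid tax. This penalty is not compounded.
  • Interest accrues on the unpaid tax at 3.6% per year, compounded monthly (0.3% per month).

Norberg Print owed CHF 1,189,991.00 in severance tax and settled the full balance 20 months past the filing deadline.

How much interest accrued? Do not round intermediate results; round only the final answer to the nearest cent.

CHF 73,471.44

Interest: CHF 1,189,991.00 × ((1 + 0.003)^20 − 1) = CHF 1,189,991.00 × 0.0617412… = CHF 73,471.4441…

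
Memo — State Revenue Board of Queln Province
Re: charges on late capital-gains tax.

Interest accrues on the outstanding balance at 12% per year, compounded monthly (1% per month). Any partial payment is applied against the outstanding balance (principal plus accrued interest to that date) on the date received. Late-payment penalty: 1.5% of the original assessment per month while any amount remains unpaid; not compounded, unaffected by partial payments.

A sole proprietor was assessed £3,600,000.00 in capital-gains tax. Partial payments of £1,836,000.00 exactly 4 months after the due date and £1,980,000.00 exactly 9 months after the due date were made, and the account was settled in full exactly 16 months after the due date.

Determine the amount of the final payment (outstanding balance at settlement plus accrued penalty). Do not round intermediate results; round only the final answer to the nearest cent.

£893,604.37

Balance at month 4: £3,600,000.0000 × (1 + 0.01)^4 = £3,746,174.4360
After £1,836,000.00 payment: £3,746,174.4360 − £1,836,000.00 = £1,910,174.4360
Balance at month 9: £1,910,174.4360 × (1 + 0.01)^5 = £2,007,612.5297…
After £1,980,000.00 payment: £2,007,612.5297… − £1,980,000.00 = £27,612.5297…
Balance at month 16: £27,612.5297… × (1 + 0.01)^7 = £29,604.3692…
Penalty: 16 × 1.5% × £3,600,000.00 = £864,000.00
Final settlement = outstanding balance + penalty = £29,604.3692… + £864,000.00 = £893,604.37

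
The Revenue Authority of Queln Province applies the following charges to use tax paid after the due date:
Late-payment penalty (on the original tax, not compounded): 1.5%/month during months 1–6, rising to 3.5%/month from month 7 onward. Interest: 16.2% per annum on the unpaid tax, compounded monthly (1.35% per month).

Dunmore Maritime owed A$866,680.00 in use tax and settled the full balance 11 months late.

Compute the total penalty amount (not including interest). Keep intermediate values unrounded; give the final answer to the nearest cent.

A$229,670.20

Penalty, months 1–6: 6 × 1.5% × A$866,680.00 = A$78,001.20
Penalty, months 7–11: 5 × 3.5% × A$866,680.00 = A$151,669.00
Total penalty = A$78,001.20 + A$151,669.00 = A$229,670.20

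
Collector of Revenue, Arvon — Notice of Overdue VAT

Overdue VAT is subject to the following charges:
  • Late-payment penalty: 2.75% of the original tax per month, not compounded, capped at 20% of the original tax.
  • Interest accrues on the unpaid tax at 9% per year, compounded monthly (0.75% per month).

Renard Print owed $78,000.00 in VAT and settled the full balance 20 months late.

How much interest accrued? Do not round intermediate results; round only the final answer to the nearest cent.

$12,572.36

Interest: $78,000.00 × ((1 + 0.0075)^20 − 1) = $78,000.00 × 0.1611841… = $12,572.3631…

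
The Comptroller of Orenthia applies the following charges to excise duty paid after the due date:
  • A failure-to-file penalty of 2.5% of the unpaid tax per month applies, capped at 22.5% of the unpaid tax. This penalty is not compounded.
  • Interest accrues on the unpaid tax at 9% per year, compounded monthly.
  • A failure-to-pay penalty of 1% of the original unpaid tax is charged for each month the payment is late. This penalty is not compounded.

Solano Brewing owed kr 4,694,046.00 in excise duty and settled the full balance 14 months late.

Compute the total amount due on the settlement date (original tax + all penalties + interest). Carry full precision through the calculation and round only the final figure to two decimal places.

kr 6,925,011.19

Failure-to-file: 14 × 2.5% × kr 4,694,046.00 = kr 1,642,916.10, capped at 22.5% × kr 4,694,046.00 = kr 1,056,160.35
Failure-to-pay penalty = 1% × kr 4,694,046.00 × 14 mo = kr 657,166.44
Interest (9%/yr ÷ 12 = 0.75%/month): kr 4,694,046.00 × ((1 + 0.0075)^14 − 1) = kr 517,638.4000…
Total = kr 4,694,046.00 + kr 1,713,326.7900 + kr 517,638.4000… = kr 6,925,011.19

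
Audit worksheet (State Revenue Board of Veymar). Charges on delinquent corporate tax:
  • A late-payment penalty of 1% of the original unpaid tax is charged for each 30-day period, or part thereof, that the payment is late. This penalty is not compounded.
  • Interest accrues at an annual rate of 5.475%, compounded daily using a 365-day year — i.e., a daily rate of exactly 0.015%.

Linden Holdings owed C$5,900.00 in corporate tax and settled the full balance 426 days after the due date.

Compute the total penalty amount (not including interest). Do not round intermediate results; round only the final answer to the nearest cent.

Penalty periods: ⌈426/30⌉ = 15; penalty = 15 × 1% × C$5,900.00 = C$885.00

C$885.00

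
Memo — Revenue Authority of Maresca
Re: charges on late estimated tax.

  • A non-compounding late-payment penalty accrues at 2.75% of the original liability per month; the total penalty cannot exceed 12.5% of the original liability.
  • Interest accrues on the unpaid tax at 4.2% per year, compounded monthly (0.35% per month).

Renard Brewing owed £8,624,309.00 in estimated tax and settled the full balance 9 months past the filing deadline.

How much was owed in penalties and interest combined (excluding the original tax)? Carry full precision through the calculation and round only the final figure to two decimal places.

£1,353,538.90

Penalty (uncapped): 9 × 2.75% × £8,624,309.00 = £2,134,516.48…; cap = 12.5% × £8,624,309.00 = £1,078,038.63… → penalty = £1,078,038.63…
Interest: £8,624,309.00 × ((1 + 0.0035)^9 − 1) = £8,624,309.00 × 0.0319446… = £275,500.2779…
Penalties + interest = £1,078,038.6250 + £275,500.2779… = £1,353,538.90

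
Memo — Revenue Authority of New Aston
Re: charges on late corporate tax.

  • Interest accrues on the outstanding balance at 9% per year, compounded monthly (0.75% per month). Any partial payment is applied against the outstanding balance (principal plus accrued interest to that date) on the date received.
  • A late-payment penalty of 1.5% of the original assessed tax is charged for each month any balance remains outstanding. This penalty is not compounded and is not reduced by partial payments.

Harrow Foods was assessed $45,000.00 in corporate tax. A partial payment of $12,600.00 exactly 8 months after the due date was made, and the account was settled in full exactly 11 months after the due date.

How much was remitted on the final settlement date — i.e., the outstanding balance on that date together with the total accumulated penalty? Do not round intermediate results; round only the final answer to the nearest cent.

Balance at month 8: $45,000.0000 × (1 + 0.0075)^8 = $47,771.9482…
After $12,600.00 payment: $47,771.9482… − $12,600.00 = $35,171.9482…
Balance at month 11: $35,171.9482… × (1 + 0.0075)^3 = $35,969.2671…
Penalty: 11 × 1.5% × $45,000.00 = $7,425.00
Final settlement = outstanding balance + penalty = $35,969.2671… + $7,425.00 = $43,394.27

$43,394.27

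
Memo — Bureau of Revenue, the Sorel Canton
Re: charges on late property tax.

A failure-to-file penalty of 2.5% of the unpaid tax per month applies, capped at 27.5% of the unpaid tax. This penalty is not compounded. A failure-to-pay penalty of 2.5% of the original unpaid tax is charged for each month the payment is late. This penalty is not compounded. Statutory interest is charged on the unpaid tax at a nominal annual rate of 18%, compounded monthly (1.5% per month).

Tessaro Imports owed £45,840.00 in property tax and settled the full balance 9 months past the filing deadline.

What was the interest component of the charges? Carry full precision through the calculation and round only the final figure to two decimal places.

£6,573.00

Interest: £45,840.00 × ((1 + 0.015)^9 − 1) = £45,840.00 × 0.1433900… = £6,572.9965…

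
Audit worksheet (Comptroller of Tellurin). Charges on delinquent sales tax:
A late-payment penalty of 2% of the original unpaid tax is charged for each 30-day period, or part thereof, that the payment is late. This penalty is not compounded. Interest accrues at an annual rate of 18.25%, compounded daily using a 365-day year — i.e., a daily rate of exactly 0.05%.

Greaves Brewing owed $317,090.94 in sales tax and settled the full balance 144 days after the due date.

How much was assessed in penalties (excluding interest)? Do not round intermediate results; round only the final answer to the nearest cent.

$31,709.09

Penalty periods: ⌈144/30⌉ = 5; penalty = 5 × 2% × $317,090.94 = $31,709.09…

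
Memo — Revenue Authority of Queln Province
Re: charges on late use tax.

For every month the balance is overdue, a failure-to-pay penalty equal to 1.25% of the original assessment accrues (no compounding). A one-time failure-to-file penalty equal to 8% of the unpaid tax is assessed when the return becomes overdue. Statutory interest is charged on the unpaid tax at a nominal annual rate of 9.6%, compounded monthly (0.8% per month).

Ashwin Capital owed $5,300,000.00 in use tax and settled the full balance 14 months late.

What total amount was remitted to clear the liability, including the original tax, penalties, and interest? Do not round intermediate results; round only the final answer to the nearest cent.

Failure-to-file penalty: 8% × $5,300,000.00 = $424,000.00
Failure-to-pay penalty = 1.25% × $5,300,000.00 × 14 mo = $927,500.00
Interest: $5,300,000.00 × ((1 + 0.008)^14 − 1) = $5,300,000.00 × 0.1180145… = $625,477.0328…
Total = $5,300,000.00 + $1,351,500.0000 + $625,477.0328… = $7,276,977.03

$7,276,977.03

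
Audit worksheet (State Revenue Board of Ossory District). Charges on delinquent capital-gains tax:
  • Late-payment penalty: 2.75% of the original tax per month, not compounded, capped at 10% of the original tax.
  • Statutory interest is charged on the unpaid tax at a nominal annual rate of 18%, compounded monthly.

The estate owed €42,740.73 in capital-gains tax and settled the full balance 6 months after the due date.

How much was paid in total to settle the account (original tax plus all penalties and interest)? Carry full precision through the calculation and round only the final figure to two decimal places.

Penalty (uncapped): 6 × 2.75% × €42,740.73 = €7,052.22…; cap = 10% × €42,740.73 = €4,274.07… → penalty = €4,274.07…
Interest (18%/yr ÷ 12 = 1.5%/month): €42,740.73 × ((1 + 0.015)^6 − 1) = €3,993.8333…
Total = €42,740.73 + €4,274.0730 + €3,993.8333… = €51,008.64

€51,008.64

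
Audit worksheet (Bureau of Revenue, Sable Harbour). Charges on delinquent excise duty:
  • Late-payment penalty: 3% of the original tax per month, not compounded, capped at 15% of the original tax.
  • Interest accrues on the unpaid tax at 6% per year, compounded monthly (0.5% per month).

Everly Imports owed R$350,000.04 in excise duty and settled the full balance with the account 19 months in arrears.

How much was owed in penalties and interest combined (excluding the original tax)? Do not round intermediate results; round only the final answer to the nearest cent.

Penalty (uncapped): 19 × 3% × R$350,000.04 = R$199,500.02…; cap = 15% × R$350,000.04 = R$52,500.01… → penalty = R$52,500.01…
Interest: R$350,000.04 × ((1 + 0.005)^19 − 1) = R$350,000.04 × 0.0993986… = R$34,789.5085…
Penalties + interest = R$52,500.0060 + R$34,789.5085… = R$87,289.51

R$87,289.51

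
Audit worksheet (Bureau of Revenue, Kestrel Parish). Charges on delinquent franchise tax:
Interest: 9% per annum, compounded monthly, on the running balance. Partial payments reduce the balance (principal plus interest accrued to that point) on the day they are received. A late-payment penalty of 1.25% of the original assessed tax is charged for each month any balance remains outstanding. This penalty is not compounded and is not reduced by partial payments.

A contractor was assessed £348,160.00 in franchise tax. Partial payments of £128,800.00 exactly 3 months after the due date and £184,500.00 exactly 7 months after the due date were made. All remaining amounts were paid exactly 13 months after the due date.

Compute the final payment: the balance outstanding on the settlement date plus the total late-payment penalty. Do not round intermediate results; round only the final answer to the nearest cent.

Monthly rate = 9% ÷ 12 = 0.75%
Balance at month 3: £348,160.0000 × (1 + 0.0075)^3 = £356,052.4989…
After £128,800.00 payment: £356,052.4989… − £128,800.00 = £227,252.4989…
Balance at month 7: £227,252.4989… × (1 + 0.0075)^4 = £234,147.1558…
After £184,500.00 payment: £234,147.1558… − £184,500.00 = £49,647.1558…
Balance at month 13: £49,647.1558… × (1 + 0.0075)^6 = £51,923.5888…
Penalty: 13 × 1.25% × £348,160.00 = £56,576.00
Final settlement = outstanding balance + penalty = £51,923.5888… + £56,576.00 = £108,499.59

£108,499.59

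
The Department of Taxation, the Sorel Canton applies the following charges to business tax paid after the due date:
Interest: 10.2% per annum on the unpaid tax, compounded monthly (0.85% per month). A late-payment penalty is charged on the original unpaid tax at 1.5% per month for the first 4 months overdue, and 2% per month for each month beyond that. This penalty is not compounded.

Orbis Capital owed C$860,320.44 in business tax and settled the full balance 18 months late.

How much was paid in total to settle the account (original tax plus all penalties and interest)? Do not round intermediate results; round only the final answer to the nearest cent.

Penalty, months 1–4: 4 × 1.5% × C$860,320.44 = C$51,619.23…
Penalty, months 5–18: 14 × 2% × C$860,320.44 = C$240,889.72…
Interest: C$860,320.44 × ((1 + 0.0085)^18 − 1) = C$860,320.44 × 0.1645717… = C$141,584.4289…
Total = C$860,320.44 + C$292,508.9496 + C$141,584.4289… = C$1,294,413.82

C$1,294,413.82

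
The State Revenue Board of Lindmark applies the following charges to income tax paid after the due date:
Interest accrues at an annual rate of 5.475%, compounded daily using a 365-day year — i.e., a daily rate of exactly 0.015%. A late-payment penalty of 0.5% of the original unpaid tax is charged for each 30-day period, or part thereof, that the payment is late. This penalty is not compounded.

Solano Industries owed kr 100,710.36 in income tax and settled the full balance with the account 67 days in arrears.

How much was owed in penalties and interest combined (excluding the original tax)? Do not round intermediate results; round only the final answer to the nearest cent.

kr 2,527.82

Penalty periods: ⌈67/30⌉ = 3; penalty = 3 × 0.5% × kr 100,710.36 = kr 1,510.66…
Interest: kr 100,710.36 × ((1 + 0.00015)^67 − 1) = kr 100,710.36 × 0.01009991… = kr 1,017.1655…
Penalties + interest = kr 1,510.6554 + kr 1,017.1655… = kr 2,527.82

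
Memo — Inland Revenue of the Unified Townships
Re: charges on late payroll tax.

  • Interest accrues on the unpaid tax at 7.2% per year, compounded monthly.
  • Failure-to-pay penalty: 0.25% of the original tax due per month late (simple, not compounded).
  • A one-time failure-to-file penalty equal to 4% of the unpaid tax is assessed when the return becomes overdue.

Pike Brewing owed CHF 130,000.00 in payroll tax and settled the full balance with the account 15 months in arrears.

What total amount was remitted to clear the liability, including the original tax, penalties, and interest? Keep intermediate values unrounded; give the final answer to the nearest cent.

CHF 152,279.41

Failure-to-file penalty: 4% × CHF 130,000.00 = CHF 5,200.00
Failure-to-pay penalty = 0.25% × CHF 130,000.00 × 15 mo = CHF 4,875.00
Interest (7.2%/yr ÷ 12 = 0.6%/month): CHF 130,000.00 × ((1 + 0.006)^15 − 1) = CHF 12,204.4094…
Total = CHF 130,000.00 + CHF 10,075.0000 + CHF 12,204.4094… = CHF 152,279.41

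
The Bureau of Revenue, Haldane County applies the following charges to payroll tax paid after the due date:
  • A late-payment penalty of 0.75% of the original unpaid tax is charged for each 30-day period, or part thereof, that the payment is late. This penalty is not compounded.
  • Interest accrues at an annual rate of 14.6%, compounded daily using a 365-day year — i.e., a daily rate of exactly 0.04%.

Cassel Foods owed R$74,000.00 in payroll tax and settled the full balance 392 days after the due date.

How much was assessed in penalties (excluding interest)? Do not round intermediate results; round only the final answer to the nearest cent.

Penalty periods: ⌈392/30⌉ = 14; penalty = 14 × 0.75% × R$74,000.00 = R$7,770.00

R$7,770.00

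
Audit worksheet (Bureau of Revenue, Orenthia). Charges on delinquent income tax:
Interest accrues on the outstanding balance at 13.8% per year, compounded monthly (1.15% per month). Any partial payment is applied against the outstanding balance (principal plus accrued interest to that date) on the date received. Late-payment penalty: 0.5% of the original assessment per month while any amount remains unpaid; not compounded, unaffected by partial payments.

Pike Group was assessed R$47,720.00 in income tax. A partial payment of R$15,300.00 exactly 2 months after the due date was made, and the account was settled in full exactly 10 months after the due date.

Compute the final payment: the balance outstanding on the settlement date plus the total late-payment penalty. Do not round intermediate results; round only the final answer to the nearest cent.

R$39,121.10

Balance at month 2: R$47,720.0000 × (1 + 0.0115)^2 = R$48,823.8710…
After R$15,300.00 payment: R$48,823.8710… − R$15,300.00 = R$33,523.8710…
Balance at month 10: R$33,523.8710… × (1 + 0.0115)^8 = R$36,735.1026…
Penalty: 10 × 0.5% × R$47,720.00 = R$2,386.00
Final settlement = outstanding balance + penalty = R$36,735.1026… + R$2,386.00 = R$39,121.10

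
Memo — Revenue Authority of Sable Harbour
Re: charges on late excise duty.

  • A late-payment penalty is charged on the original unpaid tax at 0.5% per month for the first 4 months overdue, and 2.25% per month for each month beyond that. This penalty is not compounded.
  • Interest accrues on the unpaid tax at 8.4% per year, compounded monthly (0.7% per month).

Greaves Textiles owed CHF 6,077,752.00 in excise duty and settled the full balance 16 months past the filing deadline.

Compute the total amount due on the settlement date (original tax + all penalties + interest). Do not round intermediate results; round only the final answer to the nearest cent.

Penalty, months 1–4: 4 × 0.5% × CHF 6,077,752.00 = CHF 121,555.04
Penalty, months 5–16: 12 × 2.25% × CHF 6,077,752.00 = CHF 1,640,993.04
Interest: CHF 6,077,752.00 × ((1 + 0.007)^16 − 1) = CHF 6,077,752.00 × 0.1180765… = CHF 717,639.8310…
Total = CHF 6,077,752.00 + CHF 1,762,548.0800 + CHF 717,639.8310… = CHF 8,557,939.91

CHF 8,557,939.91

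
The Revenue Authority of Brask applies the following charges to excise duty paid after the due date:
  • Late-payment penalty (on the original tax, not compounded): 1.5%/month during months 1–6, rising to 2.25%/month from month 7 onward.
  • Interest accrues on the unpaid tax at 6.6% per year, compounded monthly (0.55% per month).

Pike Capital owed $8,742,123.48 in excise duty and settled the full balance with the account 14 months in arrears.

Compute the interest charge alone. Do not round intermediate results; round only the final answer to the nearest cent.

$697,745.91

Interest: $8,742,123.48 × ((1 + 0.0055)^14 − 1) = $8,742,123.48 × 0.0798142… = $697,745.9121…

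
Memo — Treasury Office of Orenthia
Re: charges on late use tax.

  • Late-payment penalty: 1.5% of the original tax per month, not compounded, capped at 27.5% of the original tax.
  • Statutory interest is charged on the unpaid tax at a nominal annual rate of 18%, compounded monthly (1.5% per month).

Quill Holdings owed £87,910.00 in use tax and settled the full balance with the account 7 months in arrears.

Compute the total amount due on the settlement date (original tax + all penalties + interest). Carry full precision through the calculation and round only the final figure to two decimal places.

£106,797.02

Penalty: 7 × 1.5% × £87,910.00 = £9,230.55 (below the 27.5% cap of £24,175.25)
Interest: £87,910.00 × ((1 + 0.015)^7 − 1) = £87,910.00 × 0.1098449… = £9,656.4663…
Total = £87,910.00 + £9,230.5500 + £9,656.4663… = £106,797.02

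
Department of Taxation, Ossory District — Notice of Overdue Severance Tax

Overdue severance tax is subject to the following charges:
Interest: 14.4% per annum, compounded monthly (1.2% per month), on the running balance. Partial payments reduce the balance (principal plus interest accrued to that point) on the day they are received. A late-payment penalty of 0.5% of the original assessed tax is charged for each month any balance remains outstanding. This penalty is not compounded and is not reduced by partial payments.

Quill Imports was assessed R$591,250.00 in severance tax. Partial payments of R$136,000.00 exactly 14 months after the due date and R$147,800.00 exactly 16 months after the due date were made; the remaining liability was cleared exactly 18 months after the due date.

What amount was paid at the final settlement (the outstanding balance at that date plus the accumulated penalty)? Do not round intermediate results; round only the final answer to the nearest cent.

Balance at month 14: R$591,250.0000 × (1 + 0.012)^14 = R$698,712.2039…
After R$136,000.00 payment: R$698,712.2039… − R$136,000.00 = R$562,712.2039…
Balance at month 16: R$562,712.2039… × (1 + 0.012)^2 = R$576,298.3273…
After R$147,800.00 payment: R$576,298.3273… − R$147,800.00 = R$428,498.3273…
Balance at month 18: R$428,498.3273… × (1 + 0.012)^2 = R$438,843.9909…
Penalty: 18 × 0.5% × R$591,250.00 = R$53,212.50
Final settlement = outstanding balance + penalty = R$438,843.9909… + R$53,212.50 = R$492,056.49

R$492,056.49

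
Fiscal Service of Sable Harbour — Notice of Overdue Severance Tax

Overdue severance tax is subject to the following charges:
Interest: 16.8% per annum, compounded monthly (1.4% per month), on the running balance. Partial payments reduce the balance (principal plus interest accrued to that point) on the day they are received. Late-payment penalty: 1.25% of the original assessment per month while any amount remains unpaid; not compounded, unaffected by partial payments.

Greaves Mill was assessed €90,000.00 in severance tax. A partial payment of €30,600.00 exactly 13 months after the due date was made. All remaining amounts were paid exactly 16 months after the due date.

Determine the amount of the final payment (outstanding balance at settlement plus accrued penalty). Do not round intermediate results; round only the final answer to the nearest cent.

Balance at month 13: €90,000.0000 × (1 + 0.014)^13 = €107,829.0861…
After €30,600.00 payment: €107,829.0861… − €30,600.00 = €77,229.0861…
Balance at month 16: €77,229.0861… × (1 + 0.014)^3 = €80,518.3303…
Penalty: 16 × 1.25% × €90,000.00 = €18,000.00
Final settlement = outstanding balance + penalty = €80,518.3303… + €18,000.00 = €98,518.33

€98,518.33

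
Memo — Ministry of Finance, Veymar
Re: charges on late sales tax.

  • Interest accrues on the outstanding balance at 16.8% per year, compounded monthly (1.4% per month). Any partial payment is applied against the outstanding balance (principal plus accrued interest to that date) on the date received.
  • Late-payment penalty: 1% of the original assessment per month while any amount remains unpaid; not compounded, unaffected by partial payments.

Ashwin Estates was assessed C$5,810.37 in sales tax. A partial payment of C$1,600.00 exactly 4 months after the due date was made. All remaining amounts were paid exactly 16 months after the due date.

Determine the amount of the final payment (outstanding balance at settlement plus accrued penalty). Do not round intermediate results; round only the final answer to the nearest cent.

Balance at month 4: C$5,810.3700 × (1 + 0.014)^4 = C$6,142.6477…
After C$1,600.00 payment: C$6,142.6477… − C$1,600.00 = C$4,542.6477…
Balance at month 16: C$4,542.6477… × (1 + 0.014)^12 = C$5,367.4069…
Penalty: 16 × 1% × C$5,810.37 = C$929.66…
Final settlement = outstanding balance + penalty = C$5,367.4069… + C$929.66… = C$6,297.07

C$6,297.07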